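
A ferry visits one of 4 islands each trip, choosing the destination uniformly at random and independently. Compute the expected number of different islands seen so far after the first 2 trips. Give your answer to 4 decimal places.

1.7500

For each island, P(seen in 2 trips) = 1 - (3/4)^2 = 0.43750.
By linearity of expectation, E[distinct seen] = 4·(1 - (3/4)^2) = 1.75000.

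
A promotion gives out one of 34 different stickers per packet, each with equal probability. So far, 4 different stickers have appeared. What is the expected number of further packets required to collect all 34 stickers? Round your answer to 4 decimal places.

135.8296

The wait to go from k to k+1 distinct stickers is geometric with mean 34/(34-k).
Sum over k = 4,...,33: E = 34/30 + 34/29 + 34/28 + ... + 34/2 + 34/1 = 135.82956.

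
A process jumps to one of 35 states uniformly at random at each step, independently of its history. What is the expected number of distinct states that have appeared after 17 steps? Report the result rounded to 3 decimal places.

13.618

For each state, P(seen in 17 steps) = 1 - (34/35)^17 = 0.3891.
By linearity of expectation, E[distinct seen] = 35·(1 - (34/35)^17) = 13.6178.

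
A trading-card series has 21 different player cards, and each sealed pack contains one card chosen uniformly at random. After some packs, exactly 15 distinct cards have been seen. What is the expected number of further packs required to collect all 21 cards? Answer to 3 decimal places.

With k distinct cards already seen, the next new one takes an expected 21/(21-k) packs.
Sum over k = 15,...,20: E = 21/6 + 21/5 + 21/4 + 21/3 + 21/2 + 21/1 = 51.4500.

51.450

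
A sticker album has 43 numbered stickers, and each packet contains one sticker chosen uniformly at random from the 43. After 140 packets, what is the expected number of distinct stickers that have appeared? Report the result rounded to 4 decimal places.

41.4049

For each sticker, P(seen in 140 packets) = 1 - (42/43)^140 = 0.96290.
By linearity of expectation, E[distinct seen] = 43·(1 - (42/43)^140) = 41.40491.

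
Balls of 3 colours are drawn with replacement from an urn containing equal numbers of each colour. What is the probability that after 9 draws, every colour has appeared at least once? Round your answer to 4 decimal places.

By inclusion–exclusion over which colours are missing,
P(all seen) = Σ_{j=0}^{3} (-1)^j C(3,j)((3-j)/3)^9
= 1.00000 - 0.07804 + 0.00015 - 0.00000
= 0.92212.

0.9221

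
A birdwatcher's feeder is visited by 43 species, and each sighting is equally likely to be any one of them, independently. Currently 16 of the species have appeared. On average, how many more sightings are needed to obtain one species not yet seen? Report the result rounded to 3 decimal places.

1.593

The number of sightings until the next new species is geometric with success probability 27/43, so its mean is 43/27.
E = 43/27 = 1.5926.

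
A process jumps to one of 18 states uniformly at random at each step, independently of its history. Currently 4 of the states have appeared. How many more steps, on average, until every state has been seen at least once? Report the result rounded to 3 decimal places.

58.528

The wait to go from k to k+1 distinct states is geometric with mean 18/(18-k).
Sum over k = 4,...,17: E = 18/14 + 18/13 + 18/12 + ... + 18/2 + 18/1 = 58.5281.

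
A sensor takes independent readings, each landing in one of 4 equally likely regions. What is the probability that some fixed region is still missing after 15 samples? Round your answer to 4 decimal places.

0.0134

On each sample the fixed region fails to appear with probability 3/4.
P(still missing after 15) = (3/4)^15 = 0.01336.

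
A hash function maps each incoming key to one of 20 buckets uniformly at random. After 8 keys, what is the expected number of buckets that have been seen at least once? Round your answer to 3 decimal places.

For each bucket, P(seen in 8 keys) = 1 - (19/20)^8 = 0.3366.
By linearity of expectation, E[distinct seen] = 20·(1 - (19/20)^8) = 6.7316.

6.732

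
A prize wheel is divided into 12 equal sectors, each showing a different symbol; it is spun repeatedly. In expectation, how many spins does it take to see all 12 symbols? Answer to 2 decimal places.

37.24

Split into phases: going from k distinct to k+1 distinct takes on average 12/(12-k) spins.
E[T] = 12/12 + 12/11 + 12/10 + ... + 12/2 + 12/1 = 12·H_{12}.
H_{12} = 3.103, so E[T] = 37.239.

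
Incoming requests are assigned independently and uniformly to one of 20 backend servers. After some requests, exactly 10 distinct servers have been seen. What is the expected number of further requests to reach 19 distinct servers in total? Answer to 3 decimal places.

38.579

From k distinct to k+1 distinct takes on average 20/(20-k) requests.
Sum over k = 10,...,18: E = 20/10 + 20/9 + 20/8 + ... + 20/3 + 20/2 = 38.5794.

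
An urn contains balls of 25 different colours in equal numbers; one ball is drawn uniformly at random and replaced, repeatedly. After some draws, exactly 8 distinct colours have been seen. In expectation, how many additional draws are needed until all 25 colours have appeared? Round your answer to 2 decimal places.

From k distinct to k+1 distinct takes on average 25/(25-k) draws.
Sum over k = 8,...,24: E = 25/17 + 25/16 + 25/15 + ... + 25/2 + 25/1 = 85.989.

85.99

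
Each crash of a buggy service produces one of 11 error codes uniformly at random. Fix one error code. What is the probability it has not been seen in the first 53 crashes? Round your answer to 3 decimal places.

Each crash misses the fixed error code with probability (11-1)/11 = 10/11, independently.
P(still missing after 53) = (10/11)^53 = 0.0064.

0.006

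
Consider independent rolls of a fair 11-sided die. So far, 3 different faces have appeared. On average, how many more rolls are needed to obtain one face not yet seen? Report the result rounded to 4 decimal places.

1.3750

The number of rolls until the next new face is geometric with success probability 8/11, so its mean is 11/8.
E = 11/8 = 1.37500.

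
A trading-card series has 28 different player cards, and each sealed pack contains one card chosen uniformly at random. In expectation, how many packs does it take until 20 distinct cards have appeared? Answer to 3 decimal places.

33.861

Going from k to k+1 distinct takes a geometric number of packs with mean 28/(28-k).
Sum over k = 0,...,19: E = 28/28 + 28/27 + 28/26 + ... + 28/10 + 28/9 = 33.8608.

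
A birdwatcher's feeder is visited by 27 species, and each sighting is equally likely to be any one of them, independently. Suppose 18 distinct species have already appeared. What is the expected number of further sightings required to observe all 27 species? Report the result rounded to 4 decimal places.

76.3821

From k distinct to k+1 distinct takes on average 27/(27-k) sightings.
Sum over k = 18,...,26: E = 27/9 + 27/8 + 27/7 + ... + 27/2 + 27/1 = 76.38214.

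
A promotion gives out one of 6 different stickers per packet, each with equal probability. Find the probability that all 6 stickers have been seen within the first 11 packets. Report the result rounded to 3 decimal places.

0.356

By inclusion–exclusion over which stickers are missing,
P(all seen) = Σ_{j=0}^{6} (-1)^j C(6,j)((6-j)/6)^11
= 1.0000 - 0.8075 + 0.1734 - 0.0098 + 0.0001 - 0.0000 + 0.0000
= 0.3562.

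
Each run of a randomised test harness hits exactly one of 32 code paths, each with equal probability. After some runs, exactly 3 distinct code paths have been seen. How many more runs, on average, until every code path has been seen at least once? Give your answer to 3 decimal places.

126.773

With k distinct code paths already seen, the next new one takes an expected 32/(32-k) runs.
Sum over k = 3,...,31: E = 32/29 + 32/28 + 32/27 + ... + 32/2 + 32/1 = 126.7729.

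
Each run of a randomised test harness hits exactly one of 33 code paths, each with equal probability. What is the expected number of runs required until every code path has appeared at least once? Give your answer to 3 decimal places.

After k distinct code paths have appeared, the next run gives a new one with probability (33-k)/33, so the expected wait for the (k+1)-th is 33/(33-k).
E[T] = 33/33 + 33/32 + 33/31 + ... + 33/2 + 33/1 = 33·H_{33}.
H_{33} = 4.0888, so E[T] = 134.9303.

134.930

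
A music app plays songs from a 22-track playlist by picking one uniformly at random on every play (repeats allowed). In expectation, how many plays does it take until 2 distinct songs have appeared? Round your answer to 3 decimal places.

Going from k to k+1 distinct takes a geometric number of plays with mean 22/(22-k).
Sum over k = 0,...,1: E = 22/22 + 22/21 = 2.0476.

2.048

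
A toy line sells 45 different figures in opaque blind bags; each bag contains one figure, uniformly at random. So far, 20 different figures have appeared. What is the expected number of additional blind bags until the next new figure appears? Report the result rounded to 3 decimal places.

1.800

The number of blind bags until the next new figure is geometric with success probability 25/45, so its mean is 45/25.
E = 45/25 = 1.8000.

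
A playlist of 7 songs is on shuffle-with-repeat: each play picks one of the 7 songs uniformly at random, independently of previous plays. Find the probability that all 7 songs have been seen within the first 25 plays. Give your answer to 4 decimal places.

Let A_i be the event that song i is missing after 25 plays. By inclusion–exclusion on the A_i,
P(all seen) = Σ_{j=0}^{7} (-1)^j C(7,j)((7-j)/7)^25
= 1.00000 - 0.14840 + 0.00467 - 0.00003 + 0.00000 - 0.00000 + 0.00000 - 0.00000
= 0.85624.

0.8562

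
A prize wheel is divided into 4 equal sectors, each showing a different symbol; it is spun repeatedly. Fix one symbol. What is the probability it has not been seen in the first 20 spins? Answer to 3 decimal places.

0.003

On each spin the fixed symbol fails to appear with probability 3/4.
P(still missing after 20) = (3/4)^20 = 0.0032.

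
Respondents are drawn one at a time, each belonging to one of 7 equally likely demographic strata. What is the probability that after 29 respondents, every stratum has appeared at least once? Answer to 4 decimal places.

By inclusion–exclusion over which strata are missing,
P(all seen) = Σ_{j=0}^{7} (-1)^j C(7,j)((7-j)/7)^29
= 1.00000 - 0.08010 + 0.00121 - 0.00000 + 0.00000 - 0.00000 + 0.00000 - 0.00000
= 0.92111.

0.9211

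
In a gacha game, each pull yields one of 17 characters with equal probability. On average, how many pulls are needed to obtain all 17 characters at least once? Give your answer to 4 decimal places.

The wait to go from k to k+1 distinct characters is geometric with mean 17/(17-k).
E[T] = 17/17 + 17/16 + 17/15 + ... + 17/2 + 17/1 = 17·H_{17}.
H_{17} = 3.43955, so E[T] = 58.47239.

58.4724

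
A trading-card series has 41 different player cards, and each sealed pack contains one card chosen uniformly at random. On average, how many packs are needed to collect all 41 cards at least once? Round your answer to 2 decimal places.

Split into phases: going from k distinct to k+1 distinct takes on average 41/(41-k) packs.
E[T] = 41/41 + 41/40 + 41/39 + ... + 41/2 + 41/1 = 41·H_{41}.
H_{41} = 4.303, so E[T] = 176.420.

176.42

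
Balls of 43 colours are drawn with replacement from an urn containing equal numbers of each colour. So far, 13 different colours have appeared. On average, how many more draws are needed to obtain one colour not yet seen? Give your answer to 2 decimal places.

1.43

The number of draws until the next new colour is geometric with success probability 30/43, so its mean is 43/30.
E = 43/30 = 1.433.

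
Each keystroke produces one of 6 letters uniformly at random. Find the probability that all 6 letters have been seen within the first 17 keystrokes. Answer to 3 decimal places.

Let A_i be the event that letter i is missing after 17 keystrokes. By inclusion–exclusion on the A_i,
P(all seen) = Σ_{j=0}^{6} (-1)^j C(6,j)((6-j)/6)^17
= 1.0000 - 0.2704 + 0.0152 - 0.0002 + 0.0000 - 0.0000 + 0.0000
= 0.7446.

0.745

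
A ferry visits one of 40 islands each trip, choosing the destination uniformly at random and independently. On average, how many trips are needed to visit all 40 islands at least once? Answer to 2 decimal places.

171.14

Split into phases: going from k distinct to k+1 distinct takes on average 40/(40-k) trips.
E[T] = 40/40 + 40/39 + 40/38 + ... + 40/2 + 40/1 = 40·H_{40}.
H_{40} = 4.279, so E[T] = 171.142.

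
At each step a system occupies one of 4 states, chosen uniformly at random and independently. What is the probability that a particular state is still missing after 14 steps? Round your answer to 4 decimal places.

0.0178

Each step misses the fixed state with probability (4-1)/4 = 3/4, independently.
P(still missing after 14) = (3/4)^14 = 0.01782.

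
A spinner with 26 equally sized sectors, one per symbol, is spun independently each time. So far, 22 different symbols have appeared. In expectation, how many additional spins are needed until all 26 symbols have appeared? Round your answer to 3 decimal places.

54.167

The wait to go from k to k+1 distinct symbols is geometric with mean 26/(26-k).
Sum over k = 22,...,25: E = 26/4 + 26/3 + 26/2 + 26/1 = 54.1667.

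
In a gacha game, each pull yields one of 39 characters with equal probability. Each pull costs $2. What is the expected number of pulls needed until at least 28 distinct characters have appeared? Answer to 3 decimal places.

48.113

With k distinct characters already seen, the next new one arrives after an expected 39/(39-k) pulls.
Sum over k = 0,...,27: E = 39/39 + 39/38 + 39/37 + ... + 39/13 + 39/12 = 48.1130.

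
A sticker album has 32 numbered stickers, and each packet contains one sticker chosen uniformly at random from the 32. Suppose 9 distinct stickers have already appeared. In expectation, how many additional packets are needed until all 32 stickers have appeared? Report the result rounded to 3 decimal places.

119.497

From k distinct to k+1 distinct takes on average 32/(32-k) packets.
Sum over k = 9,...,31: E = 32/23 + 32/22 + 32/21 + ... + 32/2 + 32/1 = 119.4973.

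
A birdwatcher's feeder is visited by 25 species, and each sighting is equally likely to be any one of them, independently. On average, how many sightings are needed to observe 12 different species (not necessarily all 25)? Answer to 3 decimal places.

Going from k to k+1 distinct takes a geometric number of sightings with mean 25/(25-k).
Sum over k = 0,...,11: E = 25/25 + 25/24 + 25/23 + ... + 25/15 + 25/14 = 15.8956.

15.896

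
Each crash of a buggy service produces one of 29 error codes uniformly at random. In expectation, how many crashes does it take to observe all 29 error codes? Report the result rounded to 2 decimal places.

114.89

The wait to go from k to k+1 distinct error codes is geometric with mean 29/(29-k).
E[T] = 29/29 + 29/28 + 29/27 + ... + 29/2 + 29/1 = 29·H_{29}.
H_{29} = 3.962, so E[T] = 114.888.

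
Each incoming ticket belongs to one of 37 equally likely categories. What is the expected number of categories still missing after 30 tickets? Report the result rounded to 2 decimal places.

16.26

For each category, P(unseen after 30) = (36/37)^30 = 0.440.
By linearity of expectation, E[unseen] = 37·(36/37)^30 = 16.264.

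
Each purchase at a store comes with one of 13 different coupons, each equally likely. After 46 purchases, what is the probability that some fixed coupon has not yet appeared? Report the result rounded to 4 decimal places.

Each purchase misses the fixed coupon with probability (13-1)/13 = 12/13, independently.
P(still missing after 46) = (12/13)^46 = 0.02517.

0.0252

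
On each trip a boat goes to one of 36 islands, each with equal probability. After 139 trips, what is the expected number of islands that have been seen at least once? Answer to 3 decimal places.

For each island, P(seen in 139 trips) = 1 - (35/36)^139 = 0.9801.
By linearity of expectation, E[distinct seen] = 36·(1 - (35/36)^139) = 35.2827.

35.283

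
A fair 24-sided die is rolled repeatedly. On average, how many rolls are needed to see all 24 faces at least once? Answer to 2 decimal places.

Split into phases: going from k distinct to k+1 distinct takes on average 24/(24-k) rolls.
E[T] = 24/24 + 24/23 + 24/22 + ... + 24/2 + 24/1 = 24·H_{24}.
H_{24} = 3.776, so E[T] = 90.623.

90.62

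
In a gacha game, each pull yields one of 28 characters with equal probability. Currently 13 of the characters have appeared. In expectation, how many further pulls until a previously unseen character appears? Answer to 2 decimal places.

The number of pulls until the next new character is geometric with success probability 15/28, so its mean is 28/15.
E = 28/15 = 1.867.

1.87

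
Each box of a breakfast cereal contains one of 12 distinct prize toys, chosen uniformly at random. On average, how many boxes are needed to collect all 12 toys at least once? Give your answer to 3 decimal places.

37.239

Split into phases: going from k distinct to k+1 distinct takes on average 12/(12-k) boxes.
E[T] = 12/12 + 12/11 + 12/10 + ... + 12/2 + 12/1 = 12·H_{12}.
H_{12} = 3.1032, so E[T] = 37.2385.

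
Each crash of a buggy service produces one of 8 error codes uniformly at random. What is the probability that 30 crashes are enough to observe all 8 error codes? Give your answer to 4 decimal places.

Let A_i be the event that error code i is missing after 30 crashes. By inclusion–exclusion on the A_i,
P(all seen) = Σ_{j=0}^{8} (-1)^j C(8,j)((8-j)/8)^30
= 1.00000 - 0.14566 + 0.00500 - 0.00004 + 0.00000 - 0.00000 + 0.00000 - 0.00000 + 0.00000
= 0.85930.

0.8593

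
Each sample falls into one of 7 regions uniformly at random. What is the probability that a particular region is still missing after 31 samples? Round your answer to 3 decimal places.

Each sample misses the fixed region with probability (7-1)/7 = 6/7, independently.
P(still missing after 31) = (6/7)^31 = 0.0084.

0.008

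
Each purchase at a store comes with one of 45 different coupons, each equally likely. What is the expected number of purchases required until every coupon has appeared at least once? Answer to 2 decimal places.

197.77

The wait to go from k to k+1 distinct coupons is geometric with mean 45/(45-k).
E[T] = 45/45 + 45/44 + 45/43 + ... + 45/2 + 45/1 = 45·H_{45}.
H_{45} = 4.395, so E[T] = 197.773.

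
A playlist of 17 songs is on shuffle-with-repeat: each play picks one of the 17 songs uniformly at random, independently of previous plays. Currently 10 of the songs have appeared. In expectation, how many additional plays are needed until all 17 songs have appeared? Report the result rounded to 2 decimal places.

44.08

The wait to go from k to k+1 distinct songs is geometric with mean 17/(17-k).
Sum over k = 10,...,16: E = 17/7 + 17/6 + 17/5 + ... + 17/2 + 17/1 = 44.079.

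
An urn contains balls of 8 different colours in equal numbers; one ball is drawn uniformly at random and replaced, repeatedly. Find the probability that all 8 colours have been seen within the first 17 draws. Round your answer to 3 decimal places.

By inclusion–exclusion over which colours are missing,
P(all seen) = Σ_{j=0}^{8} (-1)^j C(8,j)((8-j)/8)^17
= 1.0000 - 0.8265 + 0.2105 - 0.0190 + 0.0005 - 0.0000 + 0.0000 - 0.0000 + 0.0000
= 0.3656.

0.366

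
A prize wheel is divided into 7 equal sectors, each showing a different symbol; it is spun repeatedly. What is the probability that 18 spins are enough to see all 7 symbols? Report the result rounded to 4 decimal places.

0.6112

By inclusion–exclusion over which symbols are missing,
P(all seen) = Σ_{j=0}^{7} (-1)^j C(7,j)((7-j)/7)^18
= 1.00000 - 0.43657 + 0.04919 - 0.00148 + 0.00001 - 0.00000 + 0.00000 - 0.00000
= 0.61115.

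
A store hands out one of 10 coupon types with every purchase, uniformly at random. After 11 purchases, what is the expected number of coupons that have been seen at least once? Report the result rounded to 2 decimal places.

6.86

For each coupon, P(seen in 11 purchases) = 1 - (9/10)^11 = 0.686.
By linearity of expectation, E[distinct seen] = 10·(1 - (9/10)^11) = 6.862.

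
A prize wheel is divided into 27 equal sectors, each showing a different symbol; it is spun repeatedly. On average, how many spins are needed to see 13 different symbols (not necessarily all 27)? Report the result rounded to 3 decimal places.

With k distinct symbols already seen, the next new one arrives after an expected 27/(27-k) spins.
Sum over k = 0,...,12: E = 27/27 + 27/26 + 27/25 + ... + 27/16 + 27/15 = 17.2771.

17.277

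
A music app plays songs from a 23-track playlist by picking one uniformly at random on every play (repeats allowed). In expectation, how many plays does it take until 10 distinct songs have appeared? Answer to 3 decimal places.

With k distinct songs already seen, the next new one arrives after an expected 23/(23-k) plays.
Sum over k = 0,...,9: E = 23/23 + 23/22 + 23/21 + ... + 23/15 + 23/14 = 12.7456.

12.746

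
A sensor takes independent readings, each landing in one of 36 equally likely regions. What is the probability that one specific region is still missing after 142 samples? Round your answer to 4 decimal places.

On each sample the fixed region fails to appear with probability 35/36.
P(still missing after 142) = (35/36)^142 = 0.01831.

0.0183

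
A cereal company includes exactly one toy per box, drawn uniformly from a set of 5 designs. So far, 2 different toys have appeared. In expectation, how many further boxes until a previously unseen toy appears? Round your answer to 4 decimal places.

1.6667

Each box yields a new toy with probability (5-2)/5 = 3/5, so the wait is geometric with mean 5/3.
E = 5/3 = 1.66667.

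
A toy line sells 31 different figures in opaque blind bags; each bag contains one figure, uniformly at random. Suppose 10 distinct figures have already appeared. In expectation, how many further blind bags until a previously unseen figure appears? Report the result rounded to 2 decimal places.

Each blind bag yields a new figure with probability (31-10)/31 = 21/31, so the wait is geometric with mean 31/21.
E = 31/21 = 1.476.

1.48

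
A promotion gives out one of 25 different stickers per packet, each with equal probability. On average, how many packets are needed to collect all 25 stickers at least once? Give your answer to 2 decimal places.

95.40

Split into phases: going from k distinct to k+1 distinct takes on average 25/(25-k) packets.
E[T] = 25/25 + 25/24 + 25/23 + ... + 25/2 + 25/1 = 25·H_{25}.
H_{25} = 3.816, so E[T] = 95.399.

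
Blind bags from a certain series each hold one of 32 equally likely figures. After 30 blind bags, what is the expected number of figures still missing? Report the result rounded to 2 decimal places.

For each figure, P(unseen after 30) = (31/32)^30 = 0.386.
By linearity of expectation, E[unseen] = 32·(31/32)^30 = 12.345.

12.35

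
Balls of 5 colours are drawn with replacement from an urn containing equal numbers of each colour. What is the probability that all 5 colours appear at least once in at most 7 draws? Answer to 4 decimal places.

0.2150

Let A_i be the event that colour i is missing after 7 draws. By inclusion–exclusion on the A_i,
P(all seen) = Σ_{j=0}^{5} (-1)^j C(5,j)((5-j)/5)^7
= 1.00000 - 1.04858 + 0.27994 - 0.01638 + 0.00006 - 0.00000
= 0.21504.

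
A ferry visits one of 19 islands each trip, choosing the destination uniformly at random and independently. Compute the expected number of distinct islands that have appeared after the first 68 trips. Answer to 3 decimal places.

18.519

For each island, P(seen in 68 trips) = 1 - (18/19)^68 = 0.9747.
By linearity of expectation, E[distinct seen] = 19·(1 - (18/19)^68) = 18.5191.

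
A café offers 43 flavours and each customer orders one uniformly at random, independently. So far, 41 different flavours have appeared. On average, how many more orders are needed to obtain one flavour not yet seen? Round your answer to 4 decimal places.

21.5000

Each order yields a new flavour with probability (43-41)/43 = 2/43, so the wait is geometric with mean 43/2.
E = 43/2 = 21.50000.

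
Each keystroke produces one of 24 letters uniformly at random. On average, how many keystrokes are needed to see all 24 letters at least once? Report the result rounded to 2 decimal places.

After k distinct letters have appeared, the next keystroke gives a new one with probability (24-k)/24, so the expected wait for the (k+1)-th is 24/(24-k).
E[T] = 24/24 + 24/23 + 24/22 + ... + 24/2 + 24/1 = 24·H_{24}.
H_{24} = 3.776, so E[T] = 90.623.

90.62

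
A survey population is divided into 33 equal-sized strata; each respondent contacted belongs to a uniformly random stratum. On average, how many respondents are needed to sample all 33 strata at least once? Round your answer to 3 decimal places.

Split into phases: going from k distinct to k+1 distinct takes on average 33/(33-k) respondents.
E[T] = 33/33 + 33/32 + 33/31 + ... + 33/2 + 33/1 = 33·H_{33}.
H_{33} = 4.0888, so E[T] = 134.9303.

134.930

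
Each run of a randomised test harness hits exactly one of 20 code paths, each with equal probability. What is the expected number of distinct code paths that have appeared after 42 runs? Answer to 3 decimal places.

For each code path, P(seen in 42 runs) = 1 - (19/20)^42 = 0.8840.
By linearity of expectation, E[distinct seen] = 20·(1 - (19/20)^42) = 17.6804.

17.680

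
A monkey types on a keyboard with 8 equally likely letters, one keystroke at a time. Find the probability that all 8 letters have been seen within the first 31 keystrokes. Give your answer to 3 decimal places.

Let A_i be the event that letter i is missing after 31 keystrokes. By inclusion–exclusion on the A_i,
P(all seen) = Σ_{j=0}^{8} (-1)^j C(8,j)((8-j)/8)^31
= 1.0000 - 0.1274 + 0.0038 - 0.0000 + 0.0000 - 0.0000 + 0.0000 - 0.0000 + 0.0000
= 0.8763.

0.876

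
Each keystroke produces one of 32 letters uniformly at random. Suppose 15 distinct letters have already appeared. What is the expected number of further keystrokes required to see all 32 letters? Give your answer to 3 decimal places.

With k distinct letters already seen, the next new one takes an expected 32/(32-k) keystrokes.
Sum over k = 15,...,31: E = 32/17 + 32/16 + 32/15 + ... + 32/2 + 32/1 = 110.0657.

110.066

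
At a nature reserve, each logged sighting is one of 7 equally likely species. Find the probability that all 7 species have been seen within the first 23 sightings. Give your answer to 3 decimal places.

Let A_i be the event that species i is missing after 23 sightings. By inclusion–exclusion on the A_i,
P(all seen) = Σ_{j=0}^{7} (-1)^j C(7,j)((7-j)/7)^23
= 1.0000 - 0.2020 + 0.0091 - 0.0001 + 0.0000 - 0.0000 + 0.0000 - 0.0000
= 0.8071.

0.807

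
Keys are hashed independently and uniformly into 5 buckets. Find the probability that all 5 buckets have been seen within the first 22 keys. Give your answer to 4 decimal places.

0.9632

By inclusion–exclusion over which buckets are missing,
P(all seen) = Σ_{j=0}^{5} (-1)^j C(5,j)((5-j)/5)^22
= 1.00000 - 0.03689 + 0.00013 - 0.00000 + 0.00000 - 0.00000
= 0.96324.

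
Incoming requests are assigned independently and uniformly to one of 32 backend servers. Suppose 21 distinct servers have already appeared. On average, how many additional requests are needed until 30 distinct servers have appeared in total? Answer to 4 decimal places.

48.6361

From k distinct to k+1 distinct takes on average 32/(32-k) requests.
Sum over k = 21,...,29: E = 32/11 + 32/10 + 32/9 + ... + 32/4 + 32/3 = 48.63608.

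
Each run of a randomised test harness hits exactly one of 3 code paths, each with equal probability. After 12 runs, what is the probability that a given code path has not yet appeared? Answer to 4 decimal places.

0.0077

Each run misses the fixed code path with probability (3-1)/3 = 2/3, independently.
P(still missing after 12) = (2/3)^12 = 0.00771.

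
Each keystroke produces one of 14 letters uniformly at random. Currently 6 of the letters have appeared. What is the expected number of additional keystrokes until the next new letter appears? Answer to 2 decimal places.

1.75

Each keystroke yields a new letter with probability (14-6)/14 = 8/14, so the wait is geometric with mean 14/8.
E = 14/8 = 1.750.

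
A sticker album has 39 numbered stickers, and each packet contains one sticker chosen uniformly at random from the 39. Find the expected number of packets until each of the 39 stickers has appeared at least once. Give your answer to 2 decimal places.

165.89

Split into phases: going from k distinct to k+1 distinct takes on average 39/(39-k) packets.
E[T] = 39/39 + 39/38 + 39/37 + ... + 39/2 + 39/1 = 39·H_{39}.
H_{39} = 4.254, so E[T] = 165.888.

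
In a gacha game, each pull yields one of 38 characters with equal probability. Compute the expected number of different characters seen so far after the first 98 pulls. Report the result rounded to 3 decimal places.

For each character, P(seen in 98 pulls) = 1 - (37/38)^98 = 0.9267.
By linearity of expectation, E[distinct seen] = 38·(1 - (37/38)^98) = 35.2154.

35.215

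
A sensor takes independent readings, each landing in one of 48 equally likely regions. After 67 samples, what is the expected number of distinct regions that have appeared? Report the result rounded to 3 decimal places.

For each region, P(seen in 67 samples) = 1 - (47/48)^67 = 0.7560.
By linearity of expectation, E[distinct seen] = 48·(1 - (47/48)^67) = 36.2879.

36.288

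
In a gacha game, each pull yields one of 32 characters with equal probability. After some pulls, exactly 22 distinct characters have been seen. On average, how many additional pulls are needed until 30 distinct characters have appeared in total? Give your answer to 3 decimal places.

45.727

With k distinct characters already seen, the next new one takes an expected 32/(32-k) pulls.
Sum over k = 22,...,29: E = 32/10 + 32/9 + 32/8 + ... + 32/4 + 32/3 = 45.7270.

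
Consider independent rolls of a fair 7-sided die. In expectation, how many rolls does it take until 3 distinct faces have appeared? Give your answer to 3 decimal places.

3.567

With k distinct faces already seen, the next new one arrives after an expected 7/(7-k) rolls.
Sum over k = 0,...,2: E = 7/7 + 7/6 + 7/5 = 3.5667.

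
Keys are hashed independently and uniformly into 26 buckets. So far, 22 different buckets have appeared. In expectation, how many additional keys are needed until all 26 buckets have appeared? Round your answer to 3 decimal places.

The wait to go from k to k+1 distinct buckets is geometric with mean 26/(26-k).
Sum over k = 22,...,25: E = 26/4 + 26/3 + 26/2 + 26/1 = 54.1667.

54.167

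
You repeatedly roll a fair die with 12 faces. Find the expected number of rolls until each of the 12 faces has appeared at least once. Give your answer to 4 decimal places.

The wait to go from k to k+1 distinct faces is geometric with mean 12/(12-k).
E[T] = 12/12 + 12/11 + 12/10 + ... + 12/2 + 12/1 = 12·H_{12}.
H_{12} = 3.10321, so E[T] = 37.23853.

37.2385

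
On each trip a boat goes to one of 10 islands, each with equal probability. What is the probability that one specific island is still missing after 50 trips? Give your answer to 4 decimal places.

0.0052

On each trip the fixed island fails to appear with probability 9/10.
P(still missing after 50) = (9/10)^50 = 0.00515.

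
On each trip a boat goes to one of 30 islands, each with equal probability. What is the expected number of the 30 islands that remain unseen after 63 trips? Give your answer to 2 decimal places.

For each island, P(unseen after 63) = (29/30)^63 = 0.118.
By linearity of expectation, E[unseen] = 30·(29/30)^63 = 3.545.

3.54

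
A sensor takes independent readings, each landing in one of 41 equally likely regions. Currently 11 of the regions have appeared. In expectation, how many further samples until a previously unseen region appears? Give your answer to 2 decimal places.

The number of samples until the next new region is geometric with success probability 30/41, so its mean is 41/30.
E = 41/30 = 1.367.

1.37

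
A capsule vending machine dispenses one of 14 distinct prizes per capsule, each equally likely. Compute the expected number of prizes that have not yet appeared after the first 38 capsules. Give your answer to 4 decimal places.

0.8377

For each prize, P(unseen after 38) = (13/14)^38 = 0.05984.
By linearity of expectation, E[unseen] = 14·(13/14)^38 = 0.83774.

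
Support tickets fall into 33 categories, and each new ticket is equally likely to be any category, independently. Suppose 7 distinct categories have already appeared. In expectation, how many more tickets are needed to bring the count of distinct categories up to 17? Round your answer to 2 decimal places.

The wait to go from k to k+1 distinct categories is geometric with mean 33/(33-k).
Sum over k = 7,...,16: E = 33/26 + 33/25 + 33/24 + ... + 33/18 + 33/17 = 15.632.

15.63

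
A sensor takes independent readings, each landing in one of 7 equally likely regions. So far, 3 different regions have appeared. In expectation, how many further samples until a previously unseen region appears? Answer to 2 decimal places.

The number of samples until the next new region is geometric with success probability 4/7, so its mean is 7/4.
E = 7/4 = 1.750.

1.75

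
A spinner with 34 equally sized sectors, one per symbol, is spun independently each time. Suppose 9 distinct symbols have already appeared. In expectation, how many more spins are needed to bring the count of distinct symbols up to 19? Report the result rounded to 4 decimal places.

With k distinct symbols already seen, the next new one takes an expected 34/(34-k) spins.
Sum over k = 9,...,18: E = 34/25 + 34/24 + 34/23 + ... + 34/17 + 34/16 = 16.92279.

16.9228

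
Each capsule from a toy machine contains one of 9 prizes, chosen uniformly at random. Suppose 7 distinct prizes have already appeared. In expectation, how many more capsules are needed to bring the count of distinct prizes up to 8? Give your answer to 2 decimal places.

The wait to go from k to k+1 distinct prizes is geometric with mean 9/(9-k).
Only the k = 7 term is needed: E = 9/2 = 4.500.

4.50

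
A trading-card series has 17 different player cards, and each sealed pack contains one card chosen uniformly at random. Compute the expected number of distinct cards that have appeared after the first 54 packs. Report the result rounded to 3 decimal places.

16.356

For each card, P(seen in 54 packs) = 1 - (16/17)^54 = 0.9621.
By linearity of expectation, E[distinct seen] = 17·(1 - (16/17)^54) = 16.3563.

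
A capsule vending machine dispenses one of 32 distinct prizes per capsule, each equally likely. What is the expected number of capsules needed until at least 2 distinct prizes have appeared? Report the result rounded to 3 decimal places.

With k distinct prizes already seen, the next new one arrives after an expected 32/(32-k) capsules.
Sum over k = 0,...,1: E = 32/32 + 32/31 = 2.0323.

2.032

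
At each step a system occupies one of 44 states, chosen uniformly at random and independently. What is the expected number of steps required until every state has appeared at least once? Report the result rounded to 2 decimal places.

After k distinct states have appeared, the next step gives a new one with probability (44-k)/44, so the expected wait for the (k+1)-th is 44/(44-k).
E[T] = 44/44 + 44/43 + 44/42 + ... + 44/2 + 44/1 = 44·H_{44}.
H_{44} = 4.373, so E[T] = 192.400.

192.40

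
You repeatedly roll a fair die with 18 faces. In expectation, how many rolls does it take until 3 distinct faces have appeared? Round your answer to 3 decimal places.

With k distinct faces already seen, the next new one arrives after an expected 18/(18-k) rolls.
Sum over k = 0,...,2: E = 18/18 + 18/17 + 18/16 = 3.1838.

3.184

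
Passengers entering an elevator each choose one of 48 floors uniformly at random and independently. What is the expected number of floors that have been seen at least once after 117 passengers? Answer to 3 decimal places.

43.912

For each floor, P(seen in 117 passengers) = 1 - (47/48)^117 = 0.9148.
By linearity of expectation, E[distinct seen] = 48·(1 - (47/48)^117) = 43.9124.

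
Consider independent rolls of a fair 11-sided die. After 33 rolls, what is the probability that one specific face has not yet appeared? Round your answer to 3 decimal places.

On each roll the fixed face fails to appear with probability 10/11.
P(still missing after 33) = (10/11)^33 = 0.0431.

0.043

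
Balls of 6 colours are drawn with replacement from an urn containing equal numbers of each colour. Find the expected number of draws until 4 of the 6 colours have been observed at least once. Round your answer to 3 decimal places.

With k distinct colours already seen, the next new one arrives after an expected 6/(6-k) draws.
Sum over k = 0,...,3: E = 6/6 + 6/5 + 6/4 + 6/3 = 5.7000.

5.700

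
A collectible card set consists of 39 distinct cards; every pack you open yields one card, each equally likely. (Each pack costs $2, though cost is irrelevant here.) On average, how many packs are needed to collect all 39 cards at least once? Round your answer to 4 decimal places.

The wait to go from k to k+1 distinct cards is geometric with mean 39/(39-k).
E[T] = 39/39 + 39/38 + 39/37 + ... + 39/2 + 39/1 = 39·H_{39}.
H_{39} = 4.25354, so E[T] = 165.88818.

165.8882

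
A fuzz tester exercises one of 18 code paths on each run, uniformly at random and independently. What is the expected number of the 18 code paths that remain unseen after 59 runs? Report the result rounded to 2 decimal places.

0.62

For each code path, P(unseen after 59) = (17/18)^59 = 0.034.
By linearity of expectation, E[unseen] = 18·(17/18)^59 = 0.618.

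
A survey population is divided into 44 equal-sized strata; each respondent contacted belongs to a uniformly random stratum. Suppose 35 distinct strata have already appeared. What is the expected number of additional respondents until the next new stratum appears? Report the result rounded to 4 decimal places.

4.8889

Each respondent yields a new stratum with probability (44-35)/44 = 9/44, so the wait is geometric with mean 44/9.
E = 44/9 = 4.88889.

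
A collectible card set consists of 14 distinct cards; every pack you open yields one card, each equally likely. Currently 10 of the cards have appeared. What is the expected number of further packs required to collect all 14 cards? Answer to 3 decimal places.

From k distinct to k+1 distinct takes on average 14/(14-k) packs.
Sum over k = 10,...,13: E = 14/4 + 14/3 + 14/2 + 14/1 = 29.1667.

29.167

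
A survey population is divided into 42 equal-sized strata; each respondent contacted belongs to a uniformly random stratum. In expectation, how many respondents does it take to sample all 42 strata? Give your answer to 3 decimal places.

The wait to go from k to k+1 distinct strata is geometric with mean 42/(42-k).
E[T] = 42/42 + 42/41 + 42/40 + ... + 42/2 + 42/1 = 42·H_{42}.
H_{42} = 4.3267, so E[T] = 181.7232.

181.723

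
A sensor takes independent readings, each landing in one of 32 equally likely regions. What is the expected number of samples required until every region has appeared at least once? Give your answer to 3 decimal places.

Split into phases: going from k distinct to k+1 distinct takes on average 32/(32-k) samples.
E[T] = 32/32 + 32/31 + 32/30 + ... + 32/2 + 32/1 = 32·H_{32}.
H_{32} = 4.0585, so E[T] = 129.8718.

129.872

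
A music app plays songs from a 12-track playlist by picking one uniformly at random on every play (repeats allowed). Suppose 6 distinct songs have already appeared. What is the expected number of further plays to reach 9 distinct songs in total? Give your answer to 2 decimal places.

The wait to go from k to k+1 distinct songs is geometric with mean 12/(12-k).
Sum over k = 6,...,8: E = 12/6 + 12/5 + 12/4 = 7.400.

7.40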